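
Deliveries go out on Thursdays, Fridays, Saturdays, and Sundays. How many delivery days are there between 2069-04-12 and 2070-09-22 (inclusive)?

303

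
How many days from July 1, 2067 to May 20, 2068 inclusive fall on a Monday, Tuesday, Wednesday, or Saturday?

July 1, 2067 is a Friday.
That's 325 days from start to end, counting both.
325 = 7 × 46 + 3, so there are 46 full weeks plus 3 extra days.
Each full week contributes 4 days from the set (Mon, Tue, Wed, Sat): 46 × 4 = 184.
The 3 extra days are Friday, Saturday, Sunday — 1 of them qualifies.
Total: 184 + 1 = 185.

185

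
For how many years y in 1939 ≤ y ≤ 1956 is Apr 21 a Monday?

Day of week of April 21 in each year:
1939: Fri, 1940: Sun, 1941: Mon ✓, 1942: Tue, 1943: Wed, 1944: Fri, 1945: Sat, 1946: Sun, 1947: Mon ✓, 1948: Wed, 1949: Thu, 1950: Fri, 1951: Sat, 1952: Mon ✓, 1953: Tue, 1954: Wed, 1955: Thu, 1956: Sat
Mondays: 1941, 1947, 1952.

3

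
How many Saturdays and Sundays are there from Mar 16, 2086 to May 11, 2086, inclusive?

17

Mar 16, 2086 is a Saturday.
The range spans 57 days (inclusive of both endpoints).
57 = 7 × 8 + 1, so there are 8 full weeks plus 1 extra day.
Each full week contributes 2 weekend days (Sat, Sun): 8 × 2 = 16.
The 1 extra day is Sat — 1 of them qualifies.
Total: 16 + 1 = 17.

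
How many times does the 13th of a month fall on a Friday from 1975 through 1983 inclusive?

14

Friday-the-13ths by year:
1975: Jun
1976: Feb, Aug
1977: May
1978: Jan, Oct
1979: Apr, Jul
1980: Jun
1981: Feb, Mar, Nov
1982: Aug
1983: May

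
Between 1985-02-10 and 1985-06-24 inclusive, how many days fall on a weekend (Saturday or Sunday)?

39

1985-02-10 is a Sunday.
That's 135 days from start to end, counting both.
135 = 7 × 19 + 2, so there are 19 full weeks plus 2 extra days.
Each full week contributes 2 weekend days (Sat, Sun): 19 × 2 = 38.
The 2 extra days are Sun, Mon — 1 of them qualifies.
Total: 38 + 1 = 39.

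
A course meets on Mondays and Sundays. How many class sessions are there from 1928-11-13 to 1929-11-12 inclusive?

104

1928-11-13 is a Tuesday.
That's 365 days from start to end, counting both.
365 = 7 × 52 + 1, so there are 52 full weeks plus 1 extra day.
Each full week contributes 2 days from the set (Mon, Sun): 52 × 2 = 104.
The 1 extra day is Tuesday — none qualify.
Total: 104 + 0 = 104.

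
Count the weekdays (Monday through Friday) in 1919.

261 weekdays

1919-01-01 is a Wednesday.
The range spans 365 days (inclusive of both endpoints).
365 = 7 × 52 + 1, so there are 52 full weeks plus 1 extra day.
Each full week contributes 5 weekdays (Mon–Fri): 52 × 5 = 260.
The 1 extra day is Wed — 1 of them qualifies.
Total: 260 + 1 = 261.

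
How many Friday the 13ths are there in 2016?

The 13th falls on a Friday when the month's 13th has weekday Fri.
Jan 13 is Wed; Feb 13 is Sat; Mar 13 is Sun; Apr 13 is Wed; May 13 is Fri ✓; Jun 13 is Mon; Jul 13 is Wed; Aug 13 is Sat; Sep 13 is Tue; Oct 13 is Thu; Nov 13 is Sun; Dec 13 is Tue.
Friday the 13ths: May.

1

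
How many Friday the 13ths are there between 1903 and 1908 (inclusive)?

12

Friday-the-13ths by year:
1903: Feb, Mar, Nov
1904: May
1905: Jan, Oct
1906: Apr, Jul
1907: Sep, Dec
1908: Mar, Nov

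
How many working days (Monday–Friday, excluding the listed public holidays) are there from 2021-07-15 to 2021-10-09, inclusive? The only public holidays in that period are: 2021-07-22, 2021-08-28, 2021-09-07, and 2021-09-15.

59

2021-07-15 is a Thursday.
The range spans 87 days (inclusive of both endpoints).
87 = 7 × 12 + 3, so there are 12 full weeks plus 3 extra days.
Each full week contributes 5 weekdays (Mon–Fri): 12 × 5 = 60.
The 3 extra days are Thursday, Friday, Saturday — 2 of them qualify.
Total: 60 + 2 = 62.
Holidays: 2021-07-22 (Thu); 2021-08-28 (Sat); 2021-09-07 (Tue); 2021-09-15 (Wed).
3 of the 4 holidays fall on weekdays; the rest are weekends and were already excluded.
Business days: 62 − 3 = 59.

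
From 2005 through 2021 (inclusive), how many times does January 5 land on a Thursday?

Day of week of January 5 in each year:
2005: Wed, 2006: Thu ✓, 2007: Fri, 2008: Sat, 2009: Mon, 2010: Tue, 2011: Wed, 2012: Thu ✓, 2013: Sat, 2014: Sun, 2015: Mon, 2016: Tue, 2017: Thu ✓, 2018: Fri, 2019: Sat, 2020: Sun, 2021: Tue
Thursdays: 2006, 2012, 2017.

3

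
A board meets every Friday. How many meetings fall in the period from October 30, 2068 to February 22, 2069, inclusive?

17 Fridays

October 30, 2068 is a Tuesday.
From October 30, 2068 to February 22, 2069 is 116 days inclusive.
116 = 7 × 16 + 4, so there are 16 full weeks plus 4 extra days.
Each full week contributes one Friday: 16 so far.
The 4 extra days are Tuesday, Wednesday, Thursday, Friday — 1 of them qualifies.
Total: 16 + 1 = 17.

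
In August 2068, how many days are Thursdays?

5

Aug 1, 2068 is a Wednesday.
From Aug 1, 2068 to Aug 31, 2068 is 31 days inclusive.
31 = 7 × 4 + 3, so there are 4 full weeks plus 3 extra days.
Each full week contributes one Thursday: 4 so far.
The 3 extra days are Wednesday, Thursday, Friday — 1 of them qualifies.
Total: 4 + 1 = 5.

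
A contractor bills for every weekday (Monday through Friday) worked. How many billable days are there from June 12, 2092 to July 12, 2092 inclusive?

22 weekdays

June 12, 2092 is a Thursday.
That's 31 days from start to end, counting both.
31 = 7 × 4 + 3, so there are 4 full weeks plus 3 extra days.
Each full week contributes 5 weekdays (Mon–Fri): 4 × 5 = 20.
The 3 extra days are Thu, Fri, Sat — 2 of them qualify.
Total: 20 + 2 = 22.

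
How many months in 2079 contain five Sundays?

A month has five Sundays exactly when Sunday falls within its first (length − 28) days.
Jan: 31 days, starts Sun → 5 of Sun, Mon, Tue ✓
Feb: 28 days, starts Wed → 5 of (none)
Mar: 31 days, starts Wed → 5 of Wed, Thu, Fri
Apr: 30 days, starts Sat → 5 of Sat, Sun ✓
May: 31 days, starts Mon → 5 of Mon, Tue, Wed
Jun: 30 days, starts Thu → 5 of Thu, Fri
Jul: 31 days, starts Sat → 5 of Sat, Sun, Mon ✓
Aug: 31 days, starts Tue → 5 of Tue, Wed, Thu
Sep: 30 days, starts Fri → 5 of Fri, Sat
Oct: 31 days, starts Sun → 5 of Sun, Mon, Tue ✓
Nov: 30 days, starts Wed → 5 of Wed, Thu
Dec: 31 days, starts Fri → 5 of Fri, Sat, Sun ✓
Months with five Sundays: Jan, Apr, Jul, Oct, Dec.

5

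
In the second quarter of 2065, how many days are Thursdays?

1 April 2065 is a Wednesday.
That's 91 days from start to end, counting both.
91 = 7 × 13, so the span is exactly 13 full weeks.
Each full week contributes one Thursday: 13 so far.

13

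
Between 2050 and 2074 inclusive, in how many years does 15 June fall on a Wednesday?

4

Day of week of June 15 in each year:
2050: Wed ✓, 2051: Thu, 2052: Sat, 2053: Sun, 2054: Mon, 2055: Tue, 2056: Thu, 2057: Fri, 2058: Sat, 2059: Sun, 2060: Tue, 2061: Wed ✓, 2062: Thu, 2063: Fri, 2064: Sun, 2065: Mon, 2066: Tue, 2067: Wed ✓, 2068: Fri, 2069: Sat, 2070: Sun, 2071: Mon, 2072: Wed ✓, 2073: Thu, 2074: Fri
Wednesdays: 2050, 2061, 2067, 2072.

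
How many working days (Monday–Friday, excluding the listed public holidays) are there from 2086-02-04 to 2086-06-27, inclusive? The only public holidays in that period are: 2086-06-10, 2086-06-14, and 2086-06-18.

2086-02-04 is a Monday.
That's 144 days from start to end, counting both.
144 = 7 × 20 + 4, so there are 20 full weeks plus 4 extra days.
Each full week contributes 5 weekdays (Mon–Fri): 20 × 5 = 100.
The 4 extra days are Monday, Tuesday, Wednesday, Thursday — 4 of them qualify.
Total: 100 + 4 = 104.
Holidays: 2086-06-10 (Mon); 2086-06-14 (Fri); 2086-06-18 (Tue).
All 3 holidays fall on weekdays, so subtract 3.
Business days: 104 − 3 = 101.

101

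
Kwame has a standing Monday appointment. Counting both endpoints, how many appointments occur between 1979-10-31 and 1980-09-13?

45 Mondays

1979-10-31 is a Wednesday.
From 1979-10-31 to 1980-09-13 is 319 days inclusive.
319 = 7 × 45 + 4, so there are 45 full weeks plus 4 extra days.
Each full week contributes one Monday: 45 so far.
The 4 extra days are Wed, Thu, Fri, Sat — none qualify.
Total: 45 + 0 = 45.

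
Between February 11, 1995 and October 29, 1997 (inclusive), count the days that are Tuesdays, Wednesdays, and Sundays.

426

February 11, 1995 is a Saturday.
That's 992 days from start to end, counting both.
992 = 7 × 141 + 5, so there are 141 full weeks plus 5 extra days.
Each full week contributes 3 days from the set (Tue, Wed, Sun): 141 × 3 = 423.
The 5 extra days are Sat, Sun, Mon, Tue, Wed — 3 of them qualify.
Total: 423 + 3 = 426.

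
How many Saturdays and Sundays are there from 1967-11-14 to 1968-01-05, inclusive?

14

1967-11-14 is a Tuesday.
The range spans 53 days (inclusive of both endpoints).
53 = 7 × 7 + 4, so there are 7 full weeks plus 4 extra days.
Each full week contributes 2 weekend days (Sat, Sun): 7 × 2 = 14.
The 4 extra days are Tue, Wed, Thu, Fri — none qualify.
Total: 14 + 0 = 14.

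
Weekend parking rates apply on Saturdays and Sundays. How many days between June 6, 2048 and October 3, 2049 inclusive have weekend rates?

140

June 6, 2048 is a Saturday.
The range spans 485 days (inclusive of both endpoints).
485 = 7 × 69 + 2, so there are 69 full weeks plus 2 extra days.
Each full week contributes 2 weekend days (Sat, Sun): 69 × 2 = 138.
The 2 extra days are Saturday, Sunday — 2 of them qualify.
Total: 138 + 2 = 140.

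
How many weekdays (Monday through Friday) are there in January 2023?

22

2023-01-01 is a Sunday.
The range spans 31 days (inclusive of both endpoints).
31 = 7 × 4 + 3, so there are 4 full weeks plus 3 extra days.
Each full week contributes 5 weekdays (Mon–Fri): 4 × 5 = 20.
The 3 extra days are Sun, Mon, Tue — 2 of them qualify.
Total: 20 + 2 = 22.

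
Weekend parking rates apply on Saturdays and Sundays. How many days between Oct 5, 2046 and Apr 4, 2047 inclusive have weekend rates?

52

Oct 5, 2046 is a Friday.
That's 182 days from start to end, counting both.
182 = 7 × 26, so the span is exactly 26 full weeks.
Each full week contributes 2 weekend days (Sat, Sun): 26 × 2 = 52.
Total: 52.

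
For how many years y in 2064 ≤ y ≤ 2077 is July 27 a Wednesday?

Day of week of July 27 in each year:
2064: Sun, 2065: Mon, 2066: Tue, 2067: Wed ✓, 2068: Fri, 2069: Sat, 2070: Sun, 2071: Mon, 2072: Wed ✓, 2073: Thu, 2074: Fri, 2075: Sat, 2076: Mon, 2077: Tue
Wednesdays: 2067, 2072.

2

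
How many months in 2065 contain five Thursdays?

5

A month has five Thursdays exactly when Thursday falls within its first (length − 28) days.
Jan: 31 days, starts Thu → 5 of Thu, Fri, Sat ✓
Feb: 28 days, starts Sun → 5 of (none)
Mar: 31 days, starts Sun → 5 of Sun, Mon, Tue
Apr: 30 days, starts Wed → 5 of Wed, Thu ✓
May: 31 days, starts Fri → 5 of Fri, Sat, Sun
Jun: 30 days, starts Mon → 5 of Mon, Tue
Jul: 31 days, starts Wed → 5 of Wed, Thu, Fri ✓
Aug: 31 days, starts Sat → 5 of Sat, Sun, Mon
Sep: 30 days, starts Tue → 5 of Tue, Wed
Oct: 31 days, starts Thu → 5 of Thu, Fri, Sat ✓
Nov: 30 days, starts Sun → 5 of Sun, Mon
Dec: 31 days, starts Tue → 5 of Tue, Wed, Thu ✓
Months with five Thursdays: Jan, Apr, Jul, Oct, Dec.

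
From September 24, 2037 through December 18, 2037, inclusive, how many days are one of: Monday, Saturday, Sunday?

36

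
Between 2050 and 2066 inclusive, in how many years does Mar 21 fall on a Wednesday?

2

Day of week of March 21 in each year:
2050: Mon, 2051: Tue, 2052: Thu, 2053: Fri, 2054: Sat, 2055: Sun, 2056: Tue, 2057: Wed ✓, 2058: Thu, 2059: Fri, 2060: Sun, 2061: Mon, 2062: Tue, 2063: Wed ✓, 2064: Fri, 2065: Sat, 2066: Sun
Wednesdays: 2057, 2063.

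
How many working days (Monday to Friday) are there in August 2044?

Aug 1, 2044 is a Monday.
That's 31 days from start to end, counting both.
31 = 7 × 4 + 3, so there are 4 full weeks plus 3 extra days.
Each full week contributes 5 weekdays (Mon–Fri): 4 × 5 = 20.
The 3 extra days are Mon, Tue, Wed — 3 of them qualify.
Total: 20 + 3 = 23.

23 weekdays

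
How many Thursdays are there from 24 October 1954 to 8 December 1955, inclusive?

24 October 1954 is a Sunday.
From 24 October 1954 to 8 December 1955 is 411 days inclusive.
411 = 7 × 58 + 5, so there are 58 full weeks plus 5 extra days.
Each full week contributes one Thursday: 58 so far.
The 5 extra days are Sunday, Monday, Tuesday, Wednesday, Thursday — 1 of them qualifies.
Total: 58 + 1 = 59.

59 Thursdays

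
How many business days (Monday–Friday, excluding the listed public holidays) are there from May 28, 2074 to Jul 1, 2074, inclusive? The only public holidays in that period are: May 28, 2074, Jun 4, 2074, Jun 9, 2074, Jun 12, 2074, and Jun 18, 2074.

May 28, 2074 is a Monday.
The range spans 35 days (inclusive of both endpoints).
35 = 7 × 5, so the span is exactly 5 full weeks.
Each full week contributes 5 weekdays (Mon–Fri): 5 × 5 = 25.
Total: 25.
Holidays: May 28, 2074 (Mon); Jun 4, 2074 (Mon); Jun 9, 2074 (Sat); Jun 12, 2074 (Tue); Jun 18, 2074 (Mon).
4 of the 5 holidays fall on weekdays; the rest are weekends and were already excluded.
Business days: 25 − 4 = 21.

21 business days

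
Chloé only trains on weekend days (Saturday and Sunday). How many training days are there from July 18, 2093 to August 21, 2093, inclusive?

July 18, 2093 is a Saturday.
That's 35 days from start to end, counting both.
35 = 7 × 5, so the span is exactly 5 full weeks.
Each full week contributes 2 weekend days (Sat, Sun): 5 × 2 = 10.
Total: 10.

10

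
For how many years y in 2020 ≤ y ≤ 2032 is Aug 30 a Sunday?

2

Day of week of August 30 in each year:
2020: Sun ✓, 2021: Mon, 2022: Tue, 2023: Wed, 2024: Fri, 2025: Sat, 2026: Sun ✓, 2027: Mon, 2028: Wed, 2029: Thu, 2030: Fri, 2031: Sat, 2032: Mon
Sundays: 2020, 2026.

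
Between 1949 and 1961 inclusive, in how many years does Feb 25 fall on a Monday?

2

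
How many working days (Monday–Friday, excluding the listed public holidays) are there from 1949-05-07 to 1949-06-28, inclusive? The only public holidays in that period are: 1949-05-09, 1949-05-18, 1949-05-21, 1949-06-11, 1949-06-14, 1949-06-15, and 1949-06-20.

32 working days

1949-05-07 is a Saturday.
The range spans 53 days (inclusive of both endpoints).
53 = 7 × 7 + 4, so there are 7 full weeks plus 4 extra days.
Each full week contributes 5 weekdays (Mon–Fri): 7 × 5 = 35.
The 4 extra days are Sat, Sun, Mon, Tue — 2 of them qualify.
Total: 35 + 2 = 37.
Holidays: 1949-05-09 (Mon); 1949-05-18 (Wed); 1949-05-21 (Sat); 1949-06-11 (Sat); 1949-06-14 (Tue); 1949-06-15 (Wed); 1949-06-20 (Mon).
5 of the 7 holidays fall on weekdays; the rest are weekends and were already excluded.
Business days: 37 − 5 = 32.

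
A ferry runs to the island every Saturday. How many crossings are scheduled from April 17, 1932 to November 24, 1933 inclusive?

April 17, 1932 is a Sunday.
From April 17, 1932 to November 24, 1933 is 587 days inclusive.
587 = 7 × 83 + 6, so there are 83 full weeks plus 6 extra days.
Each full week contributes one Saturday: 83 so far.
The 6 extra days are Sun, Mon, Tue, Wed, Thu, Fri — none qualify.
Total: 83 + 0 = 83.

83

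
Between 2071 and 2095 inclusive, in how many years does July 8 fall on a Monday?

3

Day of week of July 8 in each year:
2071: Wed, 2072: Fri, 2073: Sat, 2074: Sun, 2075: Mon ✓, 2076: Wed, 2077: Thu, 2078: Fri, 2079: Sat, 2080: Mon ✓, 2081: Tue, 2082: Wed, 2083: Thu, 2084: Sat, 2085: Sun, 2086: Mon ✓, 2087: Tue, 2088: Thu, 2089: Fri, 2090: Sat, 2091: Sun, 2092: Tue, 2093: Wed, 2094: Thu, 2095: Fri
Mondays: 2075, 2080, 2086.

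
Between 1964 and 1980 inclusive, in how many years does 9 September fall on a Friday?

2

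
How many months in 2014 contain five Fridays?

4

A month has five Fridays exactly when Friday falls within its first (length − 28) days.
Jan: 31 days, starts Wed → 5 of Wed, Thu, Fri ✓
Feb: 28 days, starts Sat → 5 of (none)
Mar: 31 days, starts Sat → 5 of Sat, Sun, Mon
Apr: 30 days, starts Tue → 5 of Tue, Wed
May: 31 days, starts Thu → 5 of Thu, Fri, Sat ✓
Jun: 30 days, starts Sun → 5 of Sun, Mon
Jul: 31 days, starts Tue → 5 of Tue, Wed, Thu
Aug: 31 days, starts Fri → 5 of Fri, Sat, Sun ✓
Sep: 30 days, starts Mon → 5 of Mon, Tue
Oct: 31 days, starts Wed → 5 of Wed, Thu, Fri ✓
Nov: 30 days, starts Sat → 5 of Sat, Sun
Dec: 31 days, starts Mon → 5 of Mon, Tue, Wed
Months with five Fridays: Jan, May, Aug, Oct.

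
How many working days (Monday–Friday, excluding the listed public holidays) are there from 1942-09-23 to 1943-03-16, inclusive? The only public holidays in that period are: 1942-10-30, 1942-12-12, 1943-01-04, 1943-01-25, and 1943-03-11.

121

1942-09-23 is a Wednesday.
The range spans 175 days (inclusive of both endpoints).
175 = 7 × 25, so the span is exactly 25 full weeks.
Each full week contributes 5 weekdays (Mon–Fri): 25 × 5 = 125.
Total: 125.
Holidays: 1942-10-30 (Fri); 1942-12-12 (Sat); 1943-01-04 (Mon); 1943-01-25 (Mon); 1943-03-11 (Thu).
4 of the 5 holidays fall on weekdays; the rest are weekends and were already excluded.
Business days: 125 − 4 = 121.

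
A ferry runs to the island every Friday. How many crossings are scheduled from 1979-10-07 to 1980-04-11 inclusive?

27

1979-10-07 is a Sunday.
The range spans 188 days (inclusive of both endpoints).
188 = 7 × 26 + 6, so there are 26 full weeks plus 6 extra days.
Each full week contributes one Friday: 26 so far.
The 6 extra days are Sunday, Monday, Tuesday, Wednesday, Thursday, Friday — 1 of them qualifies.
Total: 26 + 1 = 27.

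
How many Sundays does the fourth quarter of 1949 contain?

Oct 1, 1949 is a Saturday.
That's 92 days from start to end, counting both.
92 = 7 × 13 + 1, so there are 13 full weeks plus 1 extra day.
Each full week contributes one Sunday: 13 so far.
The 1 extra day is Saturday — none qualify.
Total: 13 + 0 = 13.

13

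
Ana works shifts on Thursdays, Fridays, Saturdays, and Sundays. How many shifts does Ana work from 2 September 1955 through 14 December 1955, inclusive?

2 September 1955 is a Friday.
The range spans 104 days (inclusive of both endpoints).
104 = 7 × 14 + 6, so there are 14 full weeks plus 6 extra days.
Each full week contributes 4 days from the set (Thu, Fri, Sat, Sun): 14 × 4 = 56.
The 6 extra days are Fri, Sat, Sun, Mon, Tue, Wed — 3 of them qualify.
Total: 56 + 3 = 59.

59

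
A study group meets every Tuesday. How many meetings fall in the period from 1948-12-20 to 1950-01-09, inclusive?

1948-12-20 is a Monday.
From 1948-12-20 to 1950-01-09 is 386 days inclusive.
386 = 7 × 55 + 1, so there are 55 full weeks plus 1 extra day.
Each full week contributes one Tuesday: 55 so far.
The 1 extra day is Monday — none qualify.
Total: 55 + 0 = 55.

55 Tuesdays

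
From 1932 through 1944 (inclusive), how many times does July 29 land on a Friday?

2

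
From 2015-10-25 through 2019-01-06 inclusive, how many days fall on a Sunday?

2015-10-25 is a Sunday.
That's 1170 days from start to end, counting both.
1170 = 7 × 167 + 1, so there are 167 full weeks plus 1 extra day.
Each full week contributes one Sunday: 167 so far.
The 1 extra day is Sun — 1 of them qualifies.
Total: 167 + 1 = 168.

168 Sundays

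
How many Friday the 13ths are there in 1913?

1

The 13th falls on a Friday when the month's 13th has weekday Fri.
Jan 13 is Mon; Feb 13 is Thu; Mar 13 is Thu; Apr 13 is Sun; May 13 is Tue; Jun 13 is Fri ✓; Jul 13 is Sun; Aug 13 is Wed; Sep 13 is Sat; Oct 13 is Mon; Nov 13 is Thu; Dec 13 is Sat.
Friday the 13ths: Jun.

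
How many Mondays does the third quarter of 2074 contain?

13

1 July 2074 is a Sunday.
That's 92 days from start to end, counting both.
92 = 7 × 13 + 1, so there are 13 full weeks plus 1 extra day.
Each full week contributes one Monday: 13 so far.
The 1 extra day is Sunday — none qualify.
Total: 13 + 0 = 13.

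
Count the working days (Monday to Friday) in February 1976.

February 1, 1976 is a Sunday.
From February 1, 1976 to February 29, 1976 is 29 days inclusive.
29 = 7 × 4 + 1, so there are 4 full weeks plus 1 extra day.
Each full week contributes 5 weekdays (Mon–Fri): 4 × 5 = 20.
The 1 extra day is Sun — none qualify.
Total: 20 + 0 = 20.

20 weekdays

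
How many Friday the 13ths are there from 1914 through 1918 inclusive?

Friday-the-13ths by year:
1914: Feb, Mar, Nov
1915: Aug
1916: Oct
1917: Apr, Jul
1918: Sep, Dec

9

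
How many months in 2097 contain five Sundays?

4

A month has five Sundays exactly when Sunday falls within its first (length − 28) days.
Jan: 31 days, starts Tue → 5 of Tue, Wed, Thu
Feb: 28 days, starts Fri → 5 of (none)
Mar: 31 days, starts Fri → 5 of Fri, Sat, Sun ✓
Apr: 30 days, starts Mon → 5 of Mon, Tue
May: 31 days, starts Wed → 5 of Wed, Thu, Fri
Jun: 30 days, starts Sat → 5 of Sat, Sun ✓
Jul: 31 days, starts Mon → 5 of Mon, Tue, Wed
Aug: 31 days, starts Thu → 5 of Thu, Fri, Sat
Sep: 30 days, starts Sun → 5 of Sun, Mon ✓
Oct: 31 days, starts Tue → 5 of Tue, Wed, Thu
Nov: 30 days, starts Fri → 5 of Fri, Sat
Dec: 31 days, starts Sun → 5 of Sun, Mon, Tue ✓
Months with five Sundays: Mar, Jun, Sep, Dec.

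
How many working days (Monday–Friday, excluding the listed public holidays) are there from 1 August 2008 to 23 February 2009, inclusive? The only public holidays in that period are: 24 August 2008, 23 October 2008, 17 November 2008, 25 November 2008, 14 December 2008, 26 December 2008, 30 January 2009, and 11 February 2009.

141 working days

1 August 2008 is a Friday.
The range spans 207 days (inclusive of both endpoints).
207 = 7 × 29 + 4, so there are 29 full weeks plus 4 extra days.
Each full week contributes 5 weekdays (Mon–Fri): 29 × 5 = 145.
The 4 extra days are Fri, Sat, Sun, Mon — 2 of them qualify.
Total: 145 + 2 = 147.
Holidays: 24 August 2008 (Sun); 23 October 2008 (Thu); 17 November 2008 (Mon); 25 November 2008 (Tue); 14 December 2008 (Sun); 26 December 2008 (Fri); 30 January 2009 (Fri); 11 February 2009 (Wed).
6 of the 8 holidays fall on weekdays; the rest are weekends and were already excluded.
Business days: 147 − 6 = 141.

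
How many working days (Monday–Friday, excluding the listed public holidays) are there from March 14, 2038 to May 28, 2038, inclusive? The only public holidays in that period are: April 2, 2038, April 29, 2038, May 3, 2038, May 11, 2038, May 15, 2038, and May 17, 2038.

50 working days

March 14, 2038 is a Sunday.
That's 76 days from start to end, counting both.
76 = 7 × 10 + 6, so there are 10 full weeks plus 6 extra days.
Each full week contributes 5 weekdays (Mon–Fri): 10 × 5 = 50.
The 6 extra days are Sunday, Monday, Tuesday, Wednesday, Thursday, Friday — 5 of them qualify.
Total: 50 + 5 = 55.
Holidays: April 2, 2038 (Fri); April 29, 2038 (Thu); May 3, 2038 (Mon); May 11, 2038 (Tue); May 15, 2038 (Sat); May 17, 2038 (Mon).
5 of the 6 holidays fall on weekdays; the rest are weekends and were already excluded.
Business days: 55 − 5 = 50.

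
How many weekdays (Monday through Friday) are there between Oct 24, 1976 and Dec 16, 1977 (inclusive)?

Oct 24, 1976 is a Sunday.
That's 419 days from start to end, counting both.
419 = 7 × 59 + 6, so there are 59 full weeks plus 6 extra days.
Each full week contributes 5 weekdays (Mon–Fri): 59 × 5 = 295.
The 6 extra days are Sunday, Monday, Tuesday, Wednesday, Thursday, Friday — 5 of them qualify.
Total: 295 + 5 = 300.

300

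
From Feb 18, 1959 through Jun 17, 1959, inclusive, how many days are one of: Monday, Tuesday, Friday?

51

Feb 18, 1959 is a Wednesday.
The range spans 120 days (inclusive of both endpoints).
120 = 7 × 17 + 1, so there are 17 full weeks plus 1 extra day.
Each full week contributes 3 days from the set (Mon, Tue, Fri): 17 × 3 = 51.
The 1 extra day is Wed — none qualify.
Total: 51 + 0 = 51.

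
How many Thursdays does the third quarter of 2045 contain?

13

Jul 1, 2045 is a Saturday.
The range spans 92 days (inclusive of both endpoints).
92 = 7 × 13 + 1, so there are 13 full weeks plus 1 extra day.
Each full week contributes one Thursday: 13 so far.
The 1 extra day is Sat — none qualify.
Total: 13 + 0 = 13.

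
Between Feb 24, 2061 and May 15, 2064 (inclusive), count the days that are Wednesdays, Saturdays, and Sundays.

Feb 24, 2061 is a Thursday.
From Feb 24, 2061 to May 15, 2064 is 1177 days inclusive.
1177 = 7 × 168 + 1, so there are 168 full weeks plus 1 extra day.
Each full week contributes 3 days from the set (Wed, Sat, Sun): 168 × 3 = 504.
The 1 extra day is Thu — none qualify.
Total: 504 + 0 = 504.

504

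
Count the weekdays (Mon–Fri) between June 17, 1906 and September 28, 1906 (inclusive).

June 17, 1906 is a Sunday.
That's 104 days from start to end, counting both.
104 = 7 × 14 + 6, so there are 14 full weeks plus 6 extra days.
Each full week contributes 5 weekdays (Mon–Fri): 14 × 5 = 70.
The 6 extra days are Sunday, Monday, Tuesday, Wednesday, Thursday, Friday — 5 of them qualify.
Total: 70 + 5 = 75.

75 weekdays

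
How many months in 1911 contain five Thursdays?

4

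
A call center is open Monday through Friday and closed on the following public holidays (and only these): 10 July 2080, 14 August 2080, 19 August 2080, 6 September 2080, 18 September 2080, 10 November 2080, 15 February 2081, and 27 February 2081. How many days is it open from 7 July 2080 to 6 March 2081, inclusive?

7 July 2080 is a Sunday.
That's 243 days from start to end, counting both.
243 = 7 × 34 + 5, so there are 34 full weeks plus 5 extra days.
Each full week contributes 5 weekdays (Mon–Fri): 34 × 5 = 170.
The 5 extra days are Sun, Mon, Tue, Wed, Thu — 4 of them qualify.
Total: 170 + 4 = 174.
Holidays: 10 July 2080 (Wed); 14 August 2080 (Wed); 19 August 2080 (Mon); 6 September 2080 (Fri); 18 September 2080 (Wed); 10 November 2080 (Sun); 15 February 2081 (Sat); 27 February 2081 (Thu).
6 of the 8 holidays fall on weekdays; the rest are weekends and were already excluded.
Business days: 174 − 6 = 168.

168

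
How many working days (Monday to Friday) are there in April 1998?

22 weekdays

April 1, 1998 is a Wednesday.
From April 1, 1998 to April 30, 1998 is 30 days inclusive.
30 = 7 × 4 + 2, so there are 4 full weeks plus 2 extra days.
Each full week contributes 5 weekdays (Mon–Fri): 4 × 5 = 20.
The 2 extra days are Wed, Thu — 2 of them qualify.
Total: 20 + 2 = 22.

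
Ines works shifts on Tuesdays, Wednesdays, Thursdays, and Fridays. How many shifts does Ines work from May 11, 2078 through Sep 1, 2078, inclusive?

May 11, 2078 is a Wednesday.
The range spans 114 days (inclusive of both endpoints).
114 = 7 × 16 + 2, so there are 16 full weeks plus 2 extra days.
Each full week contributes 4 days from the set (Tue, Wed, Thu, Fri): 16 × 4 = 64.
The 2 extra days are Wednesday, Thursday — 2 of them qualify.
Total: 64 + 2 = 66.

66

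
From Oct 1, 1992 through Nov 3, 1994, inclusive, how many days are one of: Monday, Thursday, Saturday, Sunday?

437

Oct 1, 1992 is a Thursday.
The range spans 764 days (inclusive of both endpoints).
764 = 7 × 109 + 1, so there are 109 full weeks plus 1 extra day.
Each full week contributes 4 days from the set (Mon, Thu, Sat, Sun): 109 × 4 = 436.
The 1 extra day is Thu — 1 of them qualifies.
Total: 436 + 1 = 437.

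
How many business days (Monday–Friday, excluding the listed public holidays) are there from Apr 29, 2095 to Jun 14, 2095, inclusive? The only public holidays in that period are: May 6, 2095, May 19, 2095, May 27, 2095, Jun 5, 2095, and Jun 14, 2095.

Apr 29, 2095 is a Friday.
That's 47 days from start to end, counting both.
47 = 7 × 6 + 5, so there are 6 full weeks plus 5 extra days.
Each full week contributes 5 weekdays (Mon–Fri): 6 × 5 = 30.
The 5 extra days are Friday, Saturday, Sunday, Monday, Tuesday — 3 of them qualify.
Total: 30 + 3 = 33.
Holidays: May 6, 2095 (Fri); May 19, 2095 (Thu); May 27, 2095 (Fri); Jun 5, 2095 (Sun); Jun 14, 2095 (Tue).
4 of the 5 holidays fall on weekdays; the rest are weekends and were already excluded.
Business days: 33 − 4 = 29.

29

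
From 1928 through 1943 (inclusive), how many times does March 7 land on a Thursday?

Day of week of March 7 in each year:
1928: Wed, 1929: Thu ✓, 1930: Fri, 1931: Sat, 1932: Mon, 1933: Tue, 1934: Wed, 1935: Thu ✓, 1936: Sat, 1937: Sun, 1938: Mon, 1939: Tue, 1940: Thu ✓, 1941: Fri, 1942: Sat, 1943: Sun
Thursdays: 1929, 1935, 1940.

3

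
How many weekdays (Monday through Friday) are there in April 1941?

Apr 1, 1941 is a Tuesday.
From Apr 1, 1941 to Apr 30, 1941 is 30 days inclusive.
30 = 7 × 4 + 2, so there are 4 full weeks plus 2 extra days.
Each full week contributes 5 weekdays (Mon–Fri): 4 × 5 = 20.
The 2 extra days are Tue, Wed — 2 of them qualify.
Total: 20 + 2 = 22.

22 weekdays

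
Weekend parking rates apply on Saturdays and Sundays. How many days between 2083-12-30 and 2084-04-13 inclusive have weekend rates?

2083-12-30 is a Thursday.
From 2083-12-30 to 2084-04-13 is 106 days inclusive.
106 = 7 × 15 + 1, so there are 15 full weeks plus 1 extra day.
Each full week contributes 2 weekend days (Sat, Sun): 15 × 2 = 30.
The 1 extra day is Thursday — none qualify.
Total: 30 + 0 = 30.

30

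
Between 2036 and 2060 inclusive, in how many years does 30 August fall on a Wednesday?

3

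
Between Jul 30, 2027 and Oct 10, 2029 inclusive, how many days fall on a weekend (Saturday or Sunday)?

Jul 30, 2027 is a Friday.
That's 804 days from start to end, counting both.
804 = 7 × 114 + 6, so there are 114 full weeks plus 6 extra days.
Each full week contributes 2 weekend days (Sat, Sun): 114 × 2 = 228.
The 6 extra days are Friday, Saturday, Sunday, Monday, Tuesday, Wednesday — 2 of them qualify.
Total: 228 + 2 = 230.

230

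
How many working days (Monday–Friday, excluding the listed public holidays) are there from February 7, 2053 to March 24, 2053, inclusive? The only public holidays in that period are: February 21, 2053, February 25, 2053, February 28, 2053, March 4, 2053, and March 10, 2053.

27 working days

February 7, 2053 is a Friday.
From February 7, 2053 to March 24, 2053 is 46 days inclusive.
46 = 7 × 6 + 4, so there are 6 full weeks plus 4 extra days.
Each full week contributes 5 weekdays (Mon–Fri): 6 × 5 = 30.
The 4 extra days are Friday, Saturday, Sunday, Monday — 2 of them qualify.
Total: 30 + 2 = 32.
Holidays: February 21, 2053 (Fri); February 25, 2053 (Tue); February 28, 2053 (Fri); March 4, 2053 (Tue); March 10, 2053 (Mon).
All 5 holidays fall on weekdays, so subtract 5.
Business days: 32 − 5 = 27.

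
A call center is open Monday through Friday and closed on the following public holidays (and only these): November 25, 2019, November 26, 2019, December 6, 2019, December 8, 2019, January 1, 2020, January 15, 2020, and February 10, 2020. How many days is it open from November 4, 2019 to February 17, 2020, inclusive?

70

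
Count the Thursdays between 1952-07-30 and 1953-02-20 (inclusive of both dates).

1952-07-30 is a Wednesday.
From 1952-07-30 to 1953-02-20 is 206 days inclusive.
206 = 7 × 29 + 3, so there are 29 full weeks plus 3 extra days.
Each full week contributes one Thursday: 29 so far.
The 3 extra days are Wed, Thu, Fri — 1 of them qualifies.
Total: 29 + 1 = 30.

30 Thursdays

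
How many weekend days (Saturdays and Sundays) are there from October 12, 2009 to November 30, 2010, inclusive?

118

October 12, 2009 is a Monday.
That's 415 days from start to end, counting both.
415 = 7 × 59 + 2, so there are 59 full weeks plus 2 extra days.
Each full week contributes 2 weekend days (Sat, Sun): 59 × 2 = 118.
The 2 extra days are Mon, Tue — none qualify.
Total: 118 + 0 = 118.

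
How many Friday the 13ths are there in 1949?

1

The 13th falls on a Friday when the month's 13th has weekday Fri.
Jan 13 is Thu; Feb 13 is Sun; Mar 13 is Sun; Apr 13 is Wed; May 13 is Fri ✓; Jun 13 is Mon; Jul 13 is Wed; Aug 13 is Sat; Sep 13 is Tue; Oct 13 is Thu; Nov 13 is Sun; Dec 13 is Tue.
Friday the 13ths: May.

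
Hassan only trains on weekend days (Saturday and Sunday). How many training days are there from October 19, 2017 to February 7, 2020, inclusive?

240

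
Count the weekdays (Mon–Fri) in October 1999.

21

October 1, 1999 is a Friday.
From October 1, 1999 to October 31, 1999 is 31 days inclusive.
31 = 7 × 4 + 3, so there are 4 full weeks plus 3 extra days.
Each full week contributes 5 weekdays (Mon–Fri): 4 × 5 = 20.
The 3 extra days are Friday, Saturday, Sunday — 1 of them qualifies.
Total: 20 + 1 = 21.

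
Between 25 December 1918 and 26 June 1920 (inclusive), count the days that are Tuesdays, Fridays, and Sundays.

235

25 December 1918 is a Wednesday.
From 25 December 1918 to 26 June 1920 is 550 days inclusive.
550 = 7 × 78 + 4, so there are 78 full weeks plus 4 extra days.
Each full week contributes 3 days from the set (Tue, Fri, Sun): 78 × 3 = 234.
The 4 extra days are Wed, Thu, Fri, Sat — 1 of them qualifies.
Total: 234 + 1 = 235.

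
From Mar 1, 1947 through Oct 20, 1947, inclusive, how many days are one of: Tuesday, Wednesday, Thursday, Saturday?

Mar 1, 1947 is a Saturday.
That's 234 days from start to end, counting both.
234 = 7 × 33 + 3, so there are 33 full weeks plus 3 extra days.
Each full week contributes 4 days from the set (Tue, Wed, Thu, Sat): 33 × 4 = 132.
The 3 extra days are Saturday, Sunday, Monday — 1 of them qualifies.
Total: 132 + 1 = 133.

133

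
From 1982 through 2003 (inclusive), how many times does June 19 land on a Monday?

Day of week of June 19 in each year:
1982: Sat, 1983: Sun, 1984: Tue, 1985: Wed, 1986: Thu, 1987: Fri, 1988: Sun, 1989: Mon ✓, 1990: Tue, 1991: Wed, 1992: Fri, 1993: Sat, 1994: Sun, 1995: Mon ✓, 1996: Wed, 1997: Thu, 1998: Fri, 1999: Sat, 2000: Mon ✓, 2001: Tue, 2002: Wed, 2003: Thu
Mondays: 1989, 1995, 2000.

3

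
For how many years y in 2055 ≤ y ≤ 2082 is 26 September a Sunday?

Day of week of September 26 in each year:
2055: Sun ✓, 2056: Tue, 2057: Wed, 2058: Thu, 2059: Fri, 2060: Sun ✓, 2061: Mon, 2062: Tue, 2063: Wed, 2064: Fri, 2065: Sat, 2066: Sun ✓, 2067: Mon, 2068: Wed, 2069: Thu, 2070: Fri, 2071: Sat, 2072: Mon, 2073: Tue, 2074: Wed, 2075: Thu, 2076: Sat, 2077: Sun ✓, 2078: Mon, 2079: Tue, 2080: Thu, 2081: Fri, 2082: Sat
Sundays: 2055, 2060, 2066, 2077.

4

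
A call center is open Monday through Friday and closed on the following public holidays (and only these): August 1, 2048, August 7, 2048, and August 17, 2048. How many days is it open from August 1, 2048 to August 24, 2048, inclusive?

14 working days

August 1, 2048 is a Saturday.
The range spans 24 days (inclusive of both endpoints).
24 = 7 × 3 + 3, so there are 3 full weeks plus 3 extra days.
Each full week contributes 5 weekdays (Mon–Fri): 3 × 5 = 15.
The 3 extra days are Sat, Sun, Mon — 1 of them qualifies.
Total: 15 + 1 = 16.
Holidays: August 1, 2048 (Sat); August 7, 2048 (Fri); August 17, 2048 (Mon).
2 of the 3 holidays fall on weekdays; the rest are weekends and were already excluded.
Business days: 16 − 2 = 14.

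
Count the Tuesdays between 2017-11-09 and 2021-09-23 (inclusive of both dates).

2017-11-09 is a Thursday.
The range spans 1415 days (inclusive of both endpoints).
1415 = 7 × 202 + 1, so there are 202 full weeks plus 1 extra day.
Each full week contributes one Tuesday: 202 so far.
The 1 extra day is Thursday — none qualify.
Total: 202 + 0 = 202.

202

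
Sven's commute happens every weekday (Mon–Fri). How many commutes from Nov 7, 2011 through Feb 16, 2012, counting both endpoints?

74

Nov 7, 2011 is a Monday.
From Nov 7, 2011 to Feb 16, 2012 is 102 days inclusive.
102 = 7 × 14 + 4, so there are 14 full weeks plus 4 extra days.
Each full week contributes 5 weekdays (Mon–Fri): 14 × 5 = 70.
The 4 extra days are Monday, Tuesday, Wednesday, Thursday — 4 of them qualify.
Total: 70 + 4 = 74.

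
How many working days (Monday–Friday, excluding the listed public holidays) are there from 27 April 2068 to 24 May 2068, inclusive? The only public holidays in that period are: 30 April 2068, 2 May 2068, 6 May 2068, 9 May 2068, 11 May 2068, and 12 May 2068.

16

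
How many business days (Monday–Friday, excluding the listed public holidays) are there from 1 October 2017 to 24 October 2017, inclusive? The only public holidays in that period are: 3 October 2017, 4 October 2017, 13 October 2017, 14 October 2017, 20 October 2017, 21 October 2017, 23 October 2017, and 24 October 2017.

11 business days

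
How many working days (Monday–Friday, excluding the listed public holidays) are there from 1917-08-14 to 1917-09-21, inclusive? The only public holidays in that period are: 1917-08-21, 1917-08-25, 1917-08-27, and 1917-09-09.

27 working days

1917-08-14 is a Tuesday.
From 1917-08-14 to 1917-09-21 is 39 days inclusive.
39 = 7 × 5 + 4, so there are 5 full weeks plus 4 extra days.
Each full week contributes 5 weekdays (Mon–Fri): 5 × 5 = 25.
The 4 extra days are Tue, Wed, Thu, Fri — 4 of them qualify.
Total: 25 + 4 = 29.
Holidays: 1917-08-21 (Tue); 1917-08-25 (Sat); 1917-08-27 (Mon); 1917-09-09 (Sun).
2 of the 4 holidays fall on weekdays; the rest are weekends and were already excluded.
Business days: 29 − 2 = 27.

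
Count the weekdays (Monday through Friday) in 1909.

261 weekdays

January 1, 1909 is a Friday.
That's 365 days from start to end, counting both.
365 = 7 × 52 + 1, so there are 52 full weeks plus 1 extra day.
Each full week contributes 5 weekdays (Mon–Fri): 52 × 5 = 260.
The 1 extra day is Fri — 1 of them qualifies.
Total: 260 + 1 = 261.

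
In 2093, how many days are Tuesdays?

52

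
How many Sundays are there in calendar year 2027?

January 1, 2027 is a Friday.
The range spans 365 days (inclusive of both endpoints).
365 = 7 × 52 + 1, so there are 52 full weeks plus 1 extra day.
Each full week contributes one Sunday: 52 so far.
The 1 extra day is Fri — none qualify.
Total: 52 + 0 = 52.

52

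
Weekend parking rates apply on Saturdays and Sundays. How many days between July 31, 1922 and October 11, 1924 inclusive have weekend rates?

July 31, 1922 is a Monday.
That's 804 days from start to end, counting both.
804 = 7 × 114 + 6, so there are 114 full weeks plus 6 extra days.
Each full week contributes 2 weekend days (Sat, Sun): 114 × 2 = 228.
The 6 extra days are Mon, Tue, Wed, Thu, Fri, Sat — 1 of them qualifies.
Total: 228 + 1 = 229.

229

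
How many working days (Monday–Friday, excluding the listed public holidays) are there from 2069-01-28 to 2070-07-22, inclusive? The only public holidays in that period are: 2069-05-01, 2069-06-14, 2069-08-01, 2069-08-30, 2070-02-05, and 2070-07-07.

381

2069-01-28 is a Monday.
That's 541 days from start to end, counting both.
541 = 7 × 77 + 2, so there are 77 full weeks plus 2 extra days.
Each full week contributes 5 weekdays (Mon–Fri): 77 × 5 = 385.
The 2 extra days are Mon, Tue — 2 of them qualify.
Total: 385 + 2 = 387.
Holidays: 2069-05-01 (Wed); 2069-06-14 (Fri); 2069-08-01 (Thu); 2069-08-30 (Fri); 2070-02-05 (Wed); 2070-07-07 (Mon).
All 6 holidays fall on weekdays, so subtract 6.
Business days: 387 − 6 = 381.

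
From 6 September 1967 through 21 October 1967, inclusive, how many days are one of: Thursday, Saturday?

6 September 1967 is a Wednesday.
That's 46 days from start to end, counting both.
46 = 7 × 6 + 4, so there are 6 full weeks plus 4 extra days.
Each full week contributes 2 days from the set (Thu, Sat): 6 × 2 = 12.
The 4 extra days are Wednesday, Thursday, Friday, Saturday — 2 of them qualify.
Total: 12 + 2 = 14.

14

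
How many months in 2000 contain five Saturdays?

5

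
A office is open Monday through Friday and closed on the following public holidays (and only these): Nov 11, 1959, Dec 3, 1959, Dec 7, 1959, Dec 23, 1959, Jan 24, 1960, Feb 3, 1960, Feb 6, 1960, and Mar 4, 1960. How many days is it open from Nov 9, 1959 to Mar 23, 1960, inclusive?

92 business days

Nov 9, 1959 is a Monday.
That's 136 days from start to end, counting both.
136 = 7 × 19 + 3, so there are 19 full weeks plus 3 extra days.
Each full week contributes 5 weekdays (Mon–Fri): 19 × 5 = 95.
The 3 extra days are Monday, Tuesday, Wednesday — 3 of them qualify.
Total: 95 + 3 = 98.
Holidays: Nov 11, 1959 (Wed); Dec 3, 1959 (Thu); Dec 7, 1959 (Mon); Dec 23, 1959 (Wed); Jan 24, 1960 (Sun); Feb 3, 1960 (Wed); Feb 6, 1960 (Sat); Mar 4, 1960 (Fri).
6 of the 8 holidays fall on weekdays; the rest are weekends and were already excluded.
Business days: 98 − 6 = 92.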